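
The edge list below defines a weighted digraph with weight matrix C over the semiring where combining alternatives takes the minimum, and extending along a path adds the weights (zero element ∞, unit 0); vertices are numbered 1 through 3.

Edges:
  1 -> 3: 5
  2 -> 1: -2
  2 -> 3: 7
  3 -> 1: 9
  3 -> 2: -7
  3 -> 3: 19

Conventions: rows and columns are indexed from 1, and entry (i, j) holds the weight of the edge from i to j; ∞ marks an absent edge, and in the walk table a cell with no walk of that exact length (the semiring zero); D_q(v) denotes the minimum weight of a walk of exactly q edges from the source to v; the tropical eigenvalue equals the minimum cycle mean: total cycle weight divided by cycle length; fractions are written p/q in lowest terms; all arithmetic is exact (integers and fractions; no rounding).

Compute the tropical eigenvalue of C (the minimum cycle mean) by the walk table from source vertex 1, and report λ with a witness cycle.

q=0: [0, ∞, ∞]
q=1: [∞, ∞, 5]
q=2: [14, -2, 24]
q=3: [-4, 17, 5]
Optimal cycle mean attained by: cycle 1->3->2->1, total 5 + (-7) + (-2), length 3.
Answer: λ = -4/3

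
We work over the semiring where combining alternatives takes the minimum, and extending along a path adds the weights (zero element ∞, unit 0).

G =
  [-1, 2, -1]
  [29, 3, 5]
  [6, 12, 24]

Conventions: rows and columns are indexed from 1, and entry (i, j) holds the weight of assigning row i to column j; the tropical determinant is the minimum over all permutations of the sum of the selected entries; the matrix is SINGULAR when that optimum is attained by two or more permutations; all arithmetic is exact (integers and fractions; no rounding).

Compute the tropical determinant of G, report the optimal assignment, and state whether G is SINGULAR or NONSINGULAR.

σ = (1, 2, 3): (-1) + 3 + 24 = 26
σ = (1, 3, 2): (-1) + 5 + 12 = 16
σ = (2, 1, 3): 2 + 29 + 24 = 55
σ = (2, 3, 1): 2 + 5 + 6 = 13
σ = (3, 1, 2): (-1) + 29 + 12 = 40
σ = (3, 2, 1): (-1) + 3 + 6 = 8
Optimal value attained by: σ = (3, 2, 1).
Answer: det⊕(G) = 8; verdict: NONSINGULAR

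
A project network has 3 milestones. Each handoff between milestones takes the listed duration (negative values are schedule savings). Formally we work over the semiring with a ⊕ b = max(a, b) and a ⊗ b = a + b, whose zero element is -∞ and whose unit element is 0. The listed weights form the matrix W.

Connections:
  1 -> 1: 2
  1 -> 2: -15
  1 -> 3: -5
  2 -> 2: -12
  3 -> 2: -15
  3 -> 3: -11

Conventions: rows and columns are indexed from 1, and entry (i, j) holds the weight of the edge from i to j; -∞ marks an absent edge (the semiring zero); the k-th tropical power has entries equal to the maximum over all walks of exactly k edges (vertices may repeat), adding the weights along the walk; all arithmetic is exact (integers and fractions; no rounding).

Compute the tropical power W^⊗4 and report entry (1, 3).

W^⊗2:
  [4, -13, -3]
  [-∞, -24, -∞]
  [-∞, -26, -22]
W^⊗3:
  [6, -11, -1]
  [-∞, -36, -∞]
  [-∞, -37, -33]
W^⊗4:
  [8, -9, 1]
  [-∞, -48, -∞]
  [-∞, -48, -44]
Key observation: the optimum is the walk 1->1->1->1->3, with weight 2 + 2 + 2 + (-5) = 1.
Optimal value attained by: walk 1->1->1->1->3.
Answer: (W^⊗4)[1][3] = 1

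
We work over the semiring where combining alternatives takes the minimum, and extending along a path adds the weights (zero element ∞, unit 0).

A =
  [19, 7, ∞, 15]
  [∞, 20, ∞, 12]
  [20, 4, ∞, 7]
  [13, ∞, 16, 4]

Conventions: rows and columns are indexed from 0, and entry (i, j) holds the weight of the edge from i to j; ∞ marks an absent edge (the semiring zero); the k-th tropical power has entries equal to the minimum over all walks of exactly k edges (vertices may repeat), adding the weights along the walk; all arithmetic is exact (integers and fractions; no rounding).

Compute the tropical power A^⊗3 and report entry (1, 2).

A^⊗2:
  [28, 26, 31, 19]
  [25, 40, 28, 16]
  [20, 24, 23, 11]
  [17, 20, 20, 8]
A^⊗3:
  [32, 35, 35, 23]
  [29, 32, 32, 20]
  [24, 27, 27, 15]
  [21, 24, 24, 12]
Key observation: the optimum is the walk 1->3->3->2, with weight 12 + 4 + 16 = 32.
Optimal value attained by: walk 1->3->3->2.
Answer: (A^⊗3)[1][2] = 32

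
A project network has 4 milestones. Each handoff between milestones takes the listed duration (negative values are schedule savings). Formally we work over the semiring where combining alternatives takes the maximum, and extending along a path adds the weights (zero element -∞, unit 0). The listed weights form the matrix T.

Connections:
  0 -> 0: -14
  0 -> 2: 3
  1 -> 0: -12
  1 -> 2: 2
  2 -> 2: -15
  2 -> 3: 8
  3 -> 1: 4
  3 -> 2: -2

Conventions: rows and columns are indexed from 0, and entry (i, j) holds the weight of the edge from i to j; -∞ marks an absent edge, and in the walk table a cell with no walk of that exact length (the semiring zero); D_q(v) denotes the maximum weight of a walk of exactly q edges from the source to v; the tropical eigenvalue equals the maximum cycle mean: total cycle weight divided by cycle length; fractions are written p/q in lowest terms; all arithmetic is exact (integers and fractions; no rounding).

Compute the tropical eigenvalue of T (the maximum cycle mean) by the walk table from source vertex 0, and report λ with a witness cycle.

q=0: [0, -∞, -∞, -∞]
q=1: [-14, -∞, 3, -∞]
q=2: [-28, -∞, -11, 11]
q=3: [-42, 15, 9, -3]
q=4: [3, 1, 17, 17]
Optimal cycle mean attained by: cycle 1->2->3->1, total 2 + 8 + 4, length 3.
Answer: λ = 14/3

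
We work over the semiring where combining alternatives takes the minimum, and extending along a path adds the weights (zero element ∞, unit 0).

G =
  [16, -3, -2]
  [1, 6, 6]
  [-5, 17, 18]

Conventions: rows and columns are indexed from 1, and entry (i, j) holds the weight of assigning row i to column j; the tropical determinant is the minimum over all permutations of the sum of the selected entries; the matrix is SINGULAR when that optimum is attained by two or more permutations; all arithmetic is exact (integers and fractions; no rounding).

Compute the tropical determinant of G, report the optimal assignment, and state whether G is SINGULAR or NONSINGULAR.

σ = (1, 2, 3): 16 + 6 + 18 = 40
σ = (1, 3, 2): 16 + 6 + 17 = 39
σ = (2, 1, 3): (-3) + 1 + 18 = 16
σ = (2, 3, 1): (-3) + 6 + (-5) = -2
σ = (3, 1, 2): (-2) + 1 + 17 = 16
σ = (3, 2, 1): (-2) + 6 + (-5) = -1
Optimal value attained by: σ = (2, 3, 1).
Answer: det⊕(G) = -2; verdict: NONSINGULAR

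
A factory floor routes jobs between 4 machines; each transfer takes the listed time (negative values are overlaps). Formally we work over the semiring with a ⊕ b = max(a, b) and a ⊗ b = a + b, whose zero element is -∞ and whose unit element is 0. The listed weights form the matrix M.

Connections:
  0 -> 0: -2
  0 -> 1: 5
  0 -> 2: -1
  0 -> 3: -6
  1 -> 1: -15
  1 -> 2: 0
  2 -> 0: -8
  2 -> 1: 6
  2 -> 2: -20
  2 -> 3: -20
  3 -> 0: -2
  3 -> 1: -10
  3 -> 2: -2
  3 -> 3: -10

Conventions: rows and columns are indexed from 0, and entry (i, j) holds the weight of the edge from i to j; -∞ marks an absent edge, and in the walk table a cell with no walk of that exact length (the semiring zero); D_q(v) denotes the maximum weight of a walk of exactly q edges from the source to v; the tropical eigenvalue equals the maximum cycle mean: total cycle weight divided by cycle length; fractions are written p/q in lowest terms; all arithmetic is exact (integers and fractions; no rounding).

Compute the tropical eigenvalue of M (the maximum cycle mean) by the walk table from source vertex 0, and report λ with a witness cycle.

q=0: [0, -∞, -∞, -∞]
q=1: [-2, 5, -1, -6]
q=2: [-4, 5, 5, -8]
q=3: [-3, 11, 5, -10]
q=4: [-3, 11, 11, -9]
Optimal cycle mean attained by: cycle 1->2->1, total 0 + 6, length 2.
Answer: λ = 3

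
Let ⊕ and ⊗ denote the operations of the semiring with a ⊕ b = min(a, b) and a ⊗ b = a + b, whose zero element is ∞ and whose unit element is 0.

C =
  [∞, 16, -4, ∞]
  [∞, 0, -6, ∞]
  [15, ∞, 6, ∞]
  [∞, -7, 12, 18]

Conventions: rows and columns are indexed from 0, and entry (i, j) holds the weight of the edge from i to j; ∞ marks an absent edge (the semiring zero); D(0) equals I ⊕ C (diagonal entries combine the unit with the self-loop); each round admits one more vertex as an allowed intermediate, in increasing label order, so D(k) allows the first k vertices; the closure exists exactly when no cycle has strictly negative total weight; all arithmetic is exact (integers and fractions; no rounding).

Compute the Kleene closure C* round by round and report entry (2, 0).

D(0):
  [0, 16, -4, ∞]
  [∞, 0, -6, ∞]
  [15, ∞, 0, ∞]
  [∞, -7, 12, 0]
D(1):
  [0, 16, -4, ∞]
  [∞, 0, -6, ∞]
  [15, 31, 0, ∞]
  [∞, -7, 12, 0]
D(2):
  [0, 16, -4, ∞]
  [∞, 0, -6, ∞]
  [15, 31, 0, ∞]
  [∞, -7, -13, 0]
D(3):
  [0, 16, -4, ∞]
  [9, 0, -6, ∞]
  [15, 31, 0, ∞]
  [2, -7, -13, 0]
D(4):
  [0, 16, -4, ∞]
  [9, 0, -6, ∞]
  [15, 31, 0, ∞]
  [2, -7, -13, 0]
Answer: C*[2][0] = 15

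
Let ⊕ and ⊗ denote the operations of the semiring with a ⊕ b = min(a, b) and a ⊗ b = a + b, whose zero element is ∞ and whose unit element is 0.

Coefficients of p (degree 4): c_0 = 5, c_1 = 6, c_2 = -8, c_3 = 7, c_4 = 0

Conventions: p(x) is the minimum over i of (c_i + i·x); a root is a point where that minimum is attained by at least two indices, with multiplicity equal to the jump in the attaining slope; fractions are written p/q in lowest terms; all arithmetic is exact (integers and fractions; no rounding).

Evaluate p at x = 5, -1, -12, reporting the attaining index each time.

p(5) = min(5+0·5=5, 6+1·5=11, -8+2·5=2, 7+3·5=22, 0+4·5=20) = 2 (attained by i=2)
p(-1) = min(5+0·(-1)=5, 6+1·(-1)=5, -8+2·(-1)=-10, 7+3·(-1)=4, 0+4·(-1)=-4) = -10 (attained by i=2)
p(-12) = min(5+0·(-12)=5, 6+1·(-12)=-6, -8+2·(-12)=-32, 7+3·(-12)=-29, 0+4·(-12)=-48) = -48 (attained by i=4)
Answer: p(5) = 2; p(-1) = -10; p(-12) = -48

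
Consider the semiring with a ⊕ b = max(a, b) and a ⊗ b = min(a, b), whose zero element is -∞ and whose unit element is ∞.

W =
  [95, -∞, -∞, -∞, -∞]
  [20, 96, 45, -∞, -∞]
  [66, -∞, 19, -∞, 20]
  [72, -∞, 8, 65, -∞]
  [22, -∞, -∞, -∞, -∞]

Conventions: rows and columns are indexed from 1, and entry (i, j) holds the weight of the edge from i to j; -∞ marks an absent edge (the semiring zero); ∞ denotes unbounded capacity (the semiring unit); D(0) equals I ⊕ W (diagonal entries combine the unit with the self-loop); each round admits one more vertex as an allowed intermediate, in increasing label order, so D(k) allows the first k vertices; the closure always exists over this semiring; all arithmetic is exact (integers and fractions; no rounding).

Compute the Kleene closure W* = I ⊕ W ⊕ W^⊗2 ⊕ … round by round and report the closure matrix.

D(0):
  [∞, -∞, -∞, -∞, -∞]
  [20, ∞, 45, -∞, -∞]
  [66, -∞, ∞, -∞, 20]
  [72, -∞, 8, ∞, -∞]
  [22, -∞, -∞, -∞, ∞]
D(1):
  [∞, -∞, -∞, -∞, -∞]
  [20, ∞, 45, -∞, -∞]
  [66, -∞, ∞, -∞, 20]
  [72, -∞, 8, ∞, -∞]
  [22, -∞, -∞, -∞, ∞]
D(2):
  [∞, -∞, -∞, -∞, -∞]
  [20, ∞, 45, -∞, -∞]
  [66, -∞, ∞, -∞, 20]
  [72, -∞, 8, ∞, -∞]
  [22, -∞, -∞, -∞, ∞]
D(3):
  [∞, -∞, -∞, -∞, -∞]
  [45, ∞, 45, -∞, 20]
  [66, -∞, ∞, -∞, 20]
  [72, -∞, 8, ∞, 8]
  [22, -∞, -∞, -∞, ∞]
D(4):
  [∞, -∞, -∞, -∞, -∞]
  [45, ∞, 45, -∞, 20]
  [66, -∞, ∞, -∞, 20]
  [72, -∞, 8, ∞, 8]
  [22, -∞, -∞, -∞, ∞]
D(5):
  [∞, -∞, -∞, -∞, -∞]
  [45, ∞, 45, -∞, 20]
  [66, -∞, ∞, -∞, 20]
  [72, -∞, 8, ∞, 8]
  [22, -∞, -∞, -∞, ∞]
Answer: W* = [[∞, -∞, -∞, -∞, -∞], [45, ∞, 45, -∞, 20], [66, -∞, ∞, -∞, 20], [72, -∞, 8, ∞, 8], [22, -∞, -∞, -∞, ∞]]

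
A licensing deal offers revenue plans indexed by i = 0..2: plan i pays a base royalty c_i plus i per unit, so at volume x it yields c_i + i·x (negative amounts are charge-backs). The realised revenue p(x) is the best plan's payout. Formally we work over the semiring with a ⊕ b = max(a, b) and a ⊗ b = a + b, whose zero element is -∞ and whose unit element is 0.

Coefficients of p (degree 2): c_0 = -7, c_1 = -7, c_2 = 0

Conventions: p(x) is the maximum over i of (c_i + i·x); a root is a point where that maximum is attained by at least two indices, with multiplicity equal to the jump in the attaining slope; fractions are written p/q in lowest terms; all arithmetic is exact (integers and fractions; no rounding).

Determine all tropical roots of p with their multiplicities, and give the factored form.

hull edge (i=0, c=-7) to (i=2, c=0): slope 7/2, span 2
Factored form: p(x) = 0 ⊗ (x ⊕ (-7/2)) ⊗ (x ⊕ (-7/2))
Answer: roots = -7/2 (mult 2)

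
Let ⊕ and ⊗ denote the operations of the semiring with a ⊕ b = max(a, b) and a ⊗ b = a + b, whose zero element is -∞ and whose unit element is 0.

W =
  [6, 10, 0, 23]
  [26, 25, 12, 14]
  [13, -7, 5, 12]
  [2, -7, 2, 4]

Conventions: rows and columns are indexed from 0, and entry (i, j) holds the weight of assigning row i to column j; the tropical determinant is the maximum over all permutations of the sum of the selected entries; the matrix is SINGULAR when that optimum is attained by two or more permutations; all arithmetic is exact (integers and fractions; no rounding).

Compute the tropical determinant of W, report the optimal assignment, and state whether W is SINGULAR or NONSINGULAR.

σ = (0, 1, 2, 3): 6 + 25 + 5 + 4 = 40
σ = (0, 1, 3, 2): 6 + 25 + 12 + 2 = 45
σ = (0, 2, 1, 3): 6 + 12 + (-7) + 4 = 15
σ = (0, 2, 3, 1): 6 + 12 + 12 + (-7) = 23
σ = (0, 3, 1, 2): 6 + 14 + (-7) + 2 = 15
σ = (0, 3, 2, 1): 6 + 14 + 5 + (-7) = 18
σ = (1, 0, 2, 3): 10 + 26 + 5 + 4 = 45
σ = (1, 0, 3, 2): 10 + 26 + 12 + 2 = 50
σ = (1, 2, 0, 3): 10 + 12 + 13 + 4 = 39
σ = (1, 2, 3, 0): 10 + 12 + 12 + 2 = 36
σ = (1, 3, 0, 2): 10 + 14 + 13 + 2 = 39
σ = (1, 3, 2, 0): 10 + 14 + 5 + 2 = 31
σ = (2, 0, 1, 3): 0 + 26 + (-7) + 4 = 23
σ = (2, 0, 3, 1): 0 + 26 + 12 + (-7) = 31
σ = (2, 1, 0, 3): 0 + 25 + 13 + 4 = 42
σ = (2, 1, 3, 0): 0 + 25 + 12 + 2 = 39
σ = (2, 3, 0, 1): 0 + 14 + 13 + (-7) = 20
σ = (2, 3, 1, 0): 0 + 14 + (-7) + 2 = 9
σ = (3, 0, 1, 2): 23 + 26 + (-7) + 2 = 44
σ = (3, 0, 2, 1): 23 + 26 + 5 + (-7) = 47
σ = (3, 1, 0, 2): 23 + 25 + 13 + 2 = 63
σ = (3, 1, 2, 0): 23 + 25 + 5 + 2 = 55
σ = (3, 2, 0, 1): 23 + 12 + 13 + (-7) = 41
σ = (3, 2, 1, 0): 23 + 12 + (-7) + 2 = 30
Optimal value attained by: σ = (3, 1, 0, 2).
Answer: det⊕(W) = 63; verdict: NONSINGULAR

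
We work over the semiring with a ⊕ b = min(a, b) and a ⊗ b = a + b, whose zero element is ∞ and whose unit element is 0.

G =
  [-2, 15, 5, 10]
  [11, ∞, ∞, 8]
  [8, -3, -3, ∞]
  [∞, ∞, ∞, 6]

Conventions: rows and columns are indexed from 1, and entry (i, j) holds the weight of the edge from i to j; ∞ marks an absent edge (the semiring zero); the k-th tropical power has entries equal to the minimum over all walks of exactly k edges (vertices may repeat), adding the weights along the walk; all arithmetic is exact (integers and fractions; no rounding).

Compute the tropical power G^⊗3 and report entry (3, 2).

G^⊗2:
  [-4, 2, 2, 8]
  [9, 26, 16, 14]
  [5, -6, -6, 5]
  [∞, ∞, ∞, 12]
G^⊗3:
  [-6, -1, -1, 6]
  [7, 13, 13, 19]
  [2, -9, -9, 2]
  [∞, ∞, ∞, 18]
Key observation: the optimum is the walk 3->3->3->2, with weight (-3) + (-3) + (-3) = -9.
Optimal value attained by: walk 3->3->3->2.
Answer: (G^⊗3)[3][2] = -9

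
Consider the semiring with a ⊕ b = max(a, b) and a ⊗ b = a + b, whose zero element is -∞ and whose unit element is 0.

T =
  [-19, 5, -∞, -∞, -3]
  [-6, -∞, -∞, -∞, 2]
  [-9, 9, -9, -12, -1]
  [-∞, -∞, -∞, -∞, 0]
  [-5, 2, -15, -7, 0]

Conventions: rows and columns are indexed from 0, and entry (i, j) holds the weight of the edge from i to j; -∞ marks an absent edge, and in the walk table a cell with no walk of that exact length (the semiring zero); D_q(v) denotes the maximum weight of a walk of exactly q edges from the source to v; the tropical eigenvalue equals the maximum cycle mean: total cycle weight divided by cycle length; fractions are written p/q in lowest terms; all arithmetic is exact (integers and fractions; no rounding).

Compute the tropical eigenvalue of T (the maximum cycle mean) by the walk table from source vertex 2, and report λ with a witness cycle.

q=0: [-∞, -∞, 0, -∞, -∞]
q=1: [-9, 9, -9, -12, -1]
q=2: [3, 1, -16, -8, 11]
q=3: [6, 13, -4, 4, 11]
q=4: [7, 13, -4, 4, 15]
q=5: [10, 17, 0, 8, 15]
Optimal cycle mean attained by: cycle 1->4->1, total 2 + 2, length 2.
Answer: λ = 2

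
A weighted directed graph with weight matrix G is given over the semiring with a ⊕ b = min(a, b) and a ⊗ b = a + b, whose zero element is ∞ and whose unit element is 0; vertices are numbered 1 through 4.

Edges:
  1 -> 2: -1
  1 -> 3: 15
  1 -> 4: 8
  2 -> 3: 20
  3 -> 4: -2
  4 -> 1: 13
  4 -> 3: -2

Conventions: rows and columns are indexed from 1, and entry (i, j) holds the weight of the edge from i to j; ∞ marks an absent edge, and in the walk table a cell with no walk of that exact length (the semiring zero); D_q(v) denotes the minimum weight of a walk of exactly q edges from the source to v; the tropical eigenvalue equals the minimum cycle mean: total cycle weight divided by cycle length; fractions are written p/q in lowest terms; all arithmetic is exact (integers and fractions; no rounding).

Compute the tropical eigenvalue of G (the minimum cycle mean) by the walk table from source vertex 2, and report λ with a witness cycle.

q=0: [∞, 0, ∞, ∞]
q=1: [∞, ∞, 20, ∞]
q=2: [∞, ∞, ∞, 18]
q=3: [31, ∞, 16, ∞]
q=4: [∞, 30, 46, 14]
Optimal cycle mean attained by: cycle 3->4->3, total (-2) + (-2), length 2.
Answer: λ = -2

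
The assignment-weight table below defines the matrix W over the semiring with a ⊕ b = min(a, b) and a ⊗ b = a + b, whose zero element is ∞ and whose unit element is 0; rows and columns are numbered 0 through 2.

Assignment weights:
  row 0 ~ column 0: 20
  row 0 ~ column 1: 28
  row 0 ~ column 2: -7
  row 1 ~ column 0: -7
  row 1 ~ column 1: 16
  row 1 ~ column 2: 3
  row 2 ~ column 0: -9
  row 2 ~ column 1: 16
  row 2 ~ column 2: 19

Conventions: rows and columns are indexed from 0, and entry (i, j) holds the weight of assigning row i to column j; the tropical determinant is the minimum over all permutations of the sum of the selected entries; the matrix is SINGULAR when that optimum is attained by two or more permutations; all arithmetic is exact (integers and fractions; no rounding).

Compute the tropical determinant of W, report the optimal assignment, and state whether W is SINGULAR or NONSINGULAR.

σ = (0, 1, 2): 20 + 16 + 19 = 55
σ = (0, 2, 1): 20 + 3 + 16 = 39
σ = (1, 0, 2): 28 + (-7) + 19 = 40
σ = (1, 2, 0): 28 + 3 + (-9) = 22
σ = (2, 0, 1): (-7) + (-7) + 16 = 2
σ = (2, 1, 0): (-7) + 16 + (-9) = 0
Optimal value attained by: σ = (2, 1, 0).
Answer: det⊕(W) = 0; verdict: NONSINGULAR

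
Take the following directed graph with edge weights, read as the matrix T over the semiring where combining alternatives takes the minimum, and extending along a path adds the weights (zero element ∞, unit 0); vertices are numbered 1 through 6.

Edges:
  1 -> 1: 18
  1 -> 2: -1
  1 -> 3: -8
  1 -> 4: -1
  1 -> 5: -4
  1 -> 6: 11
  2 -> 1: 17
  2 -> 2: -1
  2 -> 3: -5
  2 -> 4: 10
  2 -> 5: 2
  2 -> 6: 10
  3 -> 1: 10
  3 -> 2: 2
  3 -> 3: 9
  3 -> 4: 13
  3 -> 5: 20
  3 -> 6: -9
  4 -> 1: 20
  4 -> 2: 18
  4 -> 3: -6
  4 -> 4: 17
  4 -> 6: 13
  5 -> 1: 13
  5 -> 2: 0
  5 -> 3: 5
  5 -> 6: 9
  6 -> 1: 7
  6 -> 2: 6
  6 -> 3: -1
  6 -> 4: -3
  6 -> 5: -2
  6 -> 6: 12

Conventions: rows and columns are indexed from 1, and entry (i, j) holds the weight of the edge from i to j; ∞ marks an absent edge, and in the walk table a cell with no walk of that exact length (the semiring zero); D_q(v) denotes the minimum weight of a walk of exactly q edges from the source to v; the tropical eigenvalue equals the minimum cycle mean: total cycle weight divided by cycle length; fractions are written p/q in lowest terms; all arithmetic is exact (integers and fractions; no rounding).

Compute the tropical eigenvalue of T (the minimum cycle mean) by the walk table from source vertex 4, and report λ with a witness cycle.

q=0: [∞, ∞, ∞, 0, ∞, ∞]
q=1: [20, 18, -6, 17, ∞, 13]
q=2: [4, -4, 3, 7, 11, -15]
q=3: [-8, -9, -16, -18, -17, -6]
q=4: [-6, -17, -24, -9, -12, -25]
q=5: [-18, -22, -26, -28, -27, -33]
q=6: [-26, -27, -34, -36, -35, -35]
Optimal cycle mean attained by: cycle 3->6->4->3, total (-9) + (-3) + (-6), length 3.
Answer: λ = -6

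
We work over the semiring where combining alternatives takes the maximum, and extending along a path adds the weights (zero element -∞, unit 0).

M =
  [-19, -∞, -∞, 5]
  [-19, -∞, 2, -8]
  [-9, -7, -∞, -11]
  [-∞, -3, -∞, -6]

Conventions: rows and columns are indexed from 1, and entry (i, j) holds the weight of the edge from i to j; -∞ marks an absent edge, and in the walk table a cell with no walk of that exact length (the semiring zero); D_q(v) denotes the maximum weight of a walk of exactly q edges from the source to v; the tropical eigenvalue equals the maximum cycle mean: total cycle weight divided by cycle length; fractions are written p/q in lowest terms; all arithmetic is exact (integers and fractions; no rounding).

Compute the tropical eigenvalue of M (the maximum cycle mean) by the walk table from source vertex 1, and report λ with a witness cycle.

q=0: [0, -∞, -∞, -∞]
q=1: [-19, -∞, -∞, 5]
q=2: [-38, 2, -∞, -1]
q=3: [-17, -4, 4, -6]
q=4: [-5, -3, -2, -7]
Optimal cycle mean attained by: cycle 1->4->2->3->1, total 5 + (-3) + 2 + (-9), length 4.
Answer: λ = -5/4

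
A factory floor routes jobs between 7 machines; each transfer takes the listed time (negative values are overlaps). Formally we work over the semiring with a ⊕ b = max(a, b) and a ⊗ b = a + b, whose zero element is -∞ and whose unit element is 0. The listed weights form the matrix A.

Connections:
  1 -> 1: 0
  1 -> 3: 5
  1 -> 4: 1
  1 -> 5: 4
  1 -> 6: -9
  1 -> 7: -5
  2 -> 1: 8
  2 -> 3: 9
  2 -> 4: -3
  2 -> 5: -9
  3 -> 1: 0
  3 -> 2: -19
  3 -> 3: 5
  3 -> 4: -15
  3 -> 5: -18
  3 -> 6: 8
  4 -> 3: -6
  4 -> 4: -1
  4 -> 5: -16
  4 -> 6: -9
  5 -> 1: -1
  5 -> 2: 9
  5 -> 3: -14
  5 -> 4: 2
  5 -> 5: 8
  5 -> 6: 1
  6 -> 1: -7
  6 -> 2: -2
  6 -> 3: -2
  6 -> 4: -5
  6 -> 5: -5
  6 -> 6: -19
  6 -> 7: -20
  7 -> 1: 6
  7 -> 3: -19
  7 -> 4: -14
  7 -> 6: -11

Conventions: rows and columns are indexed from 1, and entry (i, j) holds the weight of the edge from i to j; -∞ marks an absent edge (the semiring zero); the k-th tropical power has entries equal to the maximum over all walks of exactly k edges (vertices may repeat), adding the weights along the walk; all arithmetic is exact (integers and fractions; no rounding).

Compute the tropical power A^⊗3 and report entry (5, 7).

A^⊗2:
  [5, 13, 10, 6, 12, 13, -5]
  [9, 0, 14, 9, 12, 17, 3]
  [5, 6, 10, 3, 4, 13, -5]
  [-6, -7, -1, -2, -8, 2, -29]
  [17, 17, 18, 10, 16, 9, -6]
  [6, 4, 7, -3, 3, 6, -12]
  [6, -13, 11, 7, 10, -3, 1]
A^⊗3:
  [21, 21, 22, 14, 20, 18, 0]
  [14, 21, 19, 14, 20, 22, 4]
  [14, 13, 15, 8, 12, 18, 0]
  [1, 1, 4, -3, 0, 7, -11]
  [25, 25, 26, 18, 24, 26, 12]
  [12, 12, 13, 7, 11, 15, 1]
  [11, 19, 16, 12, 18, 19, 1]
Key observation: the optimum is the walk 5->2->1->7, with weight 9 + 8 + (-5) = 12.
Optimal value attained by: walk 5->2->1->7.
Answer: (A^⊗3)[5][7] = 12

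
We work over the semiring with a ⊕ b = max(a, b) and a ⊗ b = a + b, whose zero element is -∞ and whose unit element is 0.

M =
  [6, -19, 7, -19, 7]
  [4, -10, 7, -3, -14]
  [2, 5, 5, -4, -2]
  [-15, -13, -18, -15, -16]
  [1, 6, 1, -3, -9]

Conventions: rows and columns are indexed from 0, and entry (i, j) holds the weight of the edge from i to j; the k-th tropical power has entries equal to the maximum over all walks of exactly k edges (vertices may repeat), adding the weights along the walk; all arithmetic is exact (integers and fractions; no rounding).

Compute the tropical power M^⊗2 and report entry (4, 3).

M^⊗2:
  [12, 13, 13, 4, 13]
  [10, 12, 12, 3, 11]
  [9, 10, 12, 2, 9]
  [-9, -10, -6, -16, -8]
  [10, 6, 13, 3, 8]
Key observation: the optimum is the walk 4->1->3, with weight 6 + (-3) = 3.
Optimal value attained by: walk 4->1->3.
Answer: (M^⊗2)[4][3] = 3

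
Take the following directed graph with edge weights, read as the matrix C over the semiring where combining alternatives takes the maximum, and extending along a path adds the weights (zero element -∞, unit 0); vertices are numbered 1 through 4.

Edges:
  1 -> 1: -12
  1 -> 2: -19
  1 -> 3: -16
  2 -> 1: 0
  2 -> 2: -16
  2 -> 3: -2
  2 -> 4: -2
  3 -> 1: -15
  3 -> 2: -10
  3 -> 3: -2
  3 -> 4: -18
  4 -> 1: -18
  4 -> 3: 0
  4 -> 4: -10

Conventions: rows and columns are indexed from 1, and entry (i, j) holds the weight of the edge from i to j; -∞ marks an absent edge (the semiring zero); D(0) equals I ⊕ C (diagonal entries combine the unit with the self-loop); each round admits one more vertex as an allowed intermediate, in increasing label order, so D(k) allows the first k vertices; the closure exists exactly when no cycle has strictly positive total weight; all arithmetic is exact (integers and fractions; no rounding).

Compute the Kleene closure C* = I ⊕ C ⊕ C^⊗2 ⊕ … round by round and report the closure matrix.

D(0):
  [0, -19, -16, -∞]
  [0, 0, -2, -2]
  [-15, -10, 0, -18]
  [-18, -∞, 0, 0]
D(1):
  [0, -19, -16, -∞]
  [0, 0, -2, -2]
  [-15, -10, 0, -18]
  [-18, -37, 0, 0]
D(2):
  [0, -19, -16, -21]
  [0, 0, -2, -2]
  [-10, -10, 0, -12]
  [-18, -37, 0, 0]
D(3):
  [0, -19, -16, -21]
  [0, 0, -2, -2]
  [-10, -10, 0, -12]
  [-10, -10, 0, 0]
D(4):
  [0, -19, -16, -21]
  [0, 0, -2, -2]
  [-10, -10, 0, -12]
  [-10, -10, 0, 0]
Answer: C* = [[0, -19, -16, -21], [0, 0, -2, -2], [-10, -10, 0, -12], [-10, -10, 0, 0]]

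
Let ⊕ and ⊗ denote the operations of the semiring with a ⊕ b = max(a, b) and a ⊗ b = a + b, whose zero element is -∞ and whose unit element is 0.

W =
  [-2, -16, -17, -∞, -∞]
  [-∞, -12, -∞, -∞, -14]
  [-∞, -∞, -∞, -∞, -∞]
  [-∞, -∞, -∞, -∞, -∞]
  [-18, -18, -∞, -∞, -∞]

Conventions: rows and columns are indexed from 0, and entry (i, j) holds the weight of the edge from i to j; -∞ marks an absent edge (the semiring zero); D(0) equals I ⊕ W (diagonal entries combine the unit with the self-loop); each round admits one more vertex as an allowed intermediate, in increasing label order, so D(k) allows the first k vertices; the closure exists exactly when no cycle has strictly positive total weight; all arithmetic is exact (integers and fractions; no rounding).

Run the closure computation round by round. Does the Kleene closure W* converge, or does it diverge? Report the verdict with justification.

D(0):
  [0, -16, -17, -∞, -∞]
  [-∞, 0, -∞, -∞, -14]
  [-∞, -∞, 0, -∞, -∞]
  [-∞, -∞, -∞, 0, -∞]
  [-18, -18, -∞, -∞, 0]
D(1):
  [0, -16, -17, -∞, -∞]
  [-∞, 0, -∞, -∞, -14]
  [-∞, -∞, 0, -∞, -∞]
  [-∞, -∞, -∞, 0, -∞]
  [-18, -18, -35, -∞, 0]
D(2):
  [0, -16, -17, -∞, -30]
  [-∞, 0, -∞, -∞, -14]
  [-∞, -∞, 0, -∞, -∞]
  [-∞, -∞, -∞, 0, -∞]
  [-18, -18, -35, -∞, 0]
D(3):
  [0, -16, -17, -∞, -30]
  [-∞, 0, -∞, -∞, -14]
  [-∞, -∞, 0, -∞, -∞]
  [-∞, -∞, -∞, 0, -∞]
  [-18, -18, -35, -∞, 0]
D(4):
  [0, -16, -17, -∞, -30]
  [-∞, 0, -∞, -∞, -14]
  [-∞, -∞, 0, -∞, -∞]
  [-∞, -∞, -∞, 0, -∞]
  [-18, -18, -35, -∞, 0]
D(5):
  [0, -16, -17, -∞, -30]
  [-32, 0, -49, -∞, -14]
  [-∞, -∞, 0, -∞, -∞]
  [-∞, -∞, -∞, 0, -∞]
  [-18, -18, -35, -∞, 0]
Key observation: every diagonal entry stays at the unit through all rounds, so no improving cycle exists.
Answer: CONVERGES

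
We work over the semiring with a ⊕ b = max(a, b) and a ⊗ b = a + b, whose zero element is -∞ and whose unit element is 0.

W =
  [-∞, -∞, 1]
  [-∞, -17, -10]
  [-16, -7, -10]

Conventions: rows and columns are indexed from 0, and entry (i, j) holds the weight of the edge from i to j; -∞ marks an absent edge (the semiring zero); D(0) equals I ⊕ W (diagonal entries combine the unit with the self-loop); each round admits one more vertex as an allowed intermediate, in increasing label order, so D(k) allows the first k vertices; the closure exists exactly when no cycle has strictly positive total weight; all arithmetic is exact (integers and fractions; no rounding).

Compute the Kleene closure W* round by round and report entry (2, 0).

D(0):
  [0, -∞, 1]
  [-∞, 0, -10]
  [-16, -7, 0]
D(1):
  [0, -∞, 1]
  [-∞, 0, -10]
  [-16, -7, 0]
D(2):
  [0, -∞, 1]
  [-∞, 0, -10]
  [-16, -7, 0]
D(3):
  [0, -6, 1]
  [-26, 0, -10]
  [-16, -7, 0]
Answer: W*[2][0] = -16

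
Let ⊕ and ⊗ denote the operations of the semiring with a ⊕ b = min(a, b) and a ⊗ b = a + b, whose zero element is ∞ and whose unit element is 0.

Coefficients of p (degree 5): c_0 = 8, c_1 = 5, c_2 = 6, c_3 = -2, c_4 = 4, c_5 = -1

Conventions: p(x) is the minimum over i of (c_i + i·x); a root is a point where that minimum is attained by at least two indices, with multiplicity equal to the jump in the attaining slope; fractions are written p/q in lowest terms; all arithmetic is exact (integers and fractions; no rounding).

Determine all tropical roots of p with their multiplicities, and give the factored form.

hull edge (i=0, c=8) to (i=3, c=-2): slope -10/3, span 3
hull edge (i=3, c=-2) to (i=5, c=-1): slope 1/2, span 2
Factored form: p(x) = -1 ⊗ (x ⊕ (-1/2)) ⊗ (x ⊕ (-1/2)) ⊗ (x ⊕ 10/3) ⊗ (x ⊕ 10/3) ⊗ (x ⊕ 10/3)
Answer: roots = -1/2 (mult 2), 10/3 (mult 3)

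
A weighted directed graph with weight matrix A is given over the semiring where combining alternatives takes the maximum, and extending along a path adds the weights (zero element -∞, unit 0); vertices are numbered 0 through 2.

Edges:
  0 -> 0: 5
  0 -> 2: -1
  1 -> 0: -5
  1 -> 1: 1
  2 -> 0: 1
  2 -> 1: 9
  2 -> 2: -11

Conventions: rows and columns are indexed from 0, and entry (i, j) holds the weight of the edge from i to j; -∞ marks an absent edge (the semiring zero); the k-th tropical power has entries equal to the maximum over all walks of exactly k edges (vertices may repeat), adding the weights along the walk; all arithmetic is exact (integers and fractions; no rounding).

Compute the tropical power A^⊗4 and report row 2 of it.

A^⊗2:
  [10, 8, 4]
  [0, 2, -6]
  [6, 10, 0]
A^⊗3:
  [15, 13, 9]
  [5, 3, -1]
  [11, 11, 5]
A^⊗4:
  [20, 18, 14]
  [10, 8, 4]
  [16, 14, 10]
Answer: row 2 of A^⊗4 = [16, 14, 10]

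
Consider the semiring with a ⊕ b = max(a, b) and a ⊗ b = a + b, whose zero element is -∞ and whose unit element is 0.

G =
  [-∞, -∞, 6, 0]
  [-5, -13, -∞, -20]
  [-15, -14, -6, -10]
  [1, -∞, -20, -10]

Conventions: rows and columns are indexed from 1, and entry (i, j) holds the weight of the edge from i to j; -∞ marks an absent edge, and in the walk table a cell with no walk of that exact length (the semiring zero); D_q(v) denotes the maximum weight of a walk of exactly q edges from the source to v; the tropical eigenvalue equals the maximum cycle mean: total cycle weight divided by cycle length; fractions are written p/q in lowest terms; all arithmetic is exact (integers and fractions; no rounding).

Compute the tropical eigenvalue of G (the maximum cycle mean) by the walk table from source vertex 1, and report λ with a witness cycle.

q=0: [0, -∞, -∞, -∞]
q=1: [-∞, -∞, 6, 0]
q=2: [1, -8, 0, -4]
q=3: [-3, -14, 7, 1]
q=4: [2, -7, 3, -3]
Optimal cycle mean attained by: cycle 1->4->1, total 0 + 1, length 2.
Answer: λ = 1/2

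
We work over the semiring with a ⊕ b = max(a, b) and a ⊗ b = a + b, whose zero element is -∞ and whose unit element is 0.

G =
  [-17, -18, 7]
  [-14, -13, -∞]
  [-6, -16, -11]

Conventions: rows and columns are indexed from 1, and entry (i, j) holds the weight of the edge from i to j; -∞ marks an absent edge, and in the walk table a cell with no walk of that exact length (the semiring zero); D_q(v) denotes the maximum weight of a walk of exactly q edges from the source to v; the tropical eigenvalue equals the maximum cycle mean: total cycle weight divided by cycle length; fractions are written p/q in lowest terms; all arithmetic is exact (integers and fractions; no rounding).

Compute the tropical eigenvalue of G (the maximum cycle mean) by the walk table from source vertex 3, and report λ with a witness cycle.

q=0: [-∞, -∞, 0]
q=1: [-6, -16, -11]
q=2: [-17, -24, 1]
q=3: [-5, -15, -10]
Optimal cycle mean attained by: cycle 1->3->1, total 7 + (-6), length 2.
Answer: λ = 1/2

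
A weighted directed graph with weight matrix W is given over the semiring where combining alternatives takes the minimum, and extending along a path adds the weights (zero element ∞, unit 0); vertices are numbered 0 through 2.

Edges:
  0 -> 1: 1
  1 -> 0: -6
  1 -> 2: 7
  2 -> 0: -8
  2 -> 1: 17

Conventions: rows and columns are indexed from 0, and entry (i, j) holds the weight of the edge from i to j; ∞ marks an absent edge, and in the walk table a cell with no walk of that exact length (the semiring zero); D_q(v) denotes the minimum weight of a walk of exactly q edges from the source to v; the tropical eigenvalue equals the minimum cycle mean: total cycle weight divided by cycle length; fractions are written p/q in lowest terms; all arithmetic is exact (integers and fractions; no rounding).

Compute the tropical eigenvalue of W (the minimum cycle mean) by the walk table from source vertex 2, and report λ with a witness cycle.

q=0: [∞, ∞, 0]
q=1: [-8, 17, ∞]
q=2: [11, -7, 24]
q=3: [-13, 12, 0]
Optimal cycle mean attained by: cycle 0->1->0, total 1 + (-6), length 2.
Answer: λ = -5/2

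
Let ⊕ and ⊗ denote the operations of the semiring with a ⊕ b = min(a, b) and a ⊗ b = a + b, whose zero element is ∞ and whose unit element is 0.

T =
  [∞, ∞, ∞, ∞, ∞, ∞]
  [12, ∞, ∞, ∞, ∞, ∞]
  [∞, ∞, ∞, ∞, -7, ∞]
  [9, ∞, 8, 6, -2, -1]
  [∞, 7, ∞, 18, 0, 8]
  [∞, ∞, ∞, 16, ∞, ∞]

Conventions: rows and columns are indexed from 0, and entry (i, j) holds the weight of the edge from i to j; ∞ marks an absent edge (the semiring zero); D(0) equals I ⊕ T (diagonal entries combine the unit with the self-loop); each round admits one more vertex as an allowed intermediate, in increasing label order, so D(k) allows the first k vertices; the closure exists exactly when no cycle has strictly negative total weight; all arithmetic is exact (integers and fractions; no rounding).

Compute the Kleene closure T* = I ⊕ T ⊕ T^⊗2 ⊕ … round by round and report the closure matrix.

D(0):
  [0, ∞, ∞, ∞, ∞, ∞]
  [12, 0, ∞, ∞, ∞, ∞]
  [∞, ∞, 0, ∞, -7, ∞]
  [9, ∞, 8, 0, -2, -1]
  [∞, 7, ∞, 18, 0, 8]
  [∞, ∞, ∞, 16, ∞, 0]
D(1):
  [0, ∞, ∞, ∞, ∞, ∞]
  [12, 0, ∞, ∞, ∞, ∞]
  [∞, ∞, 0, ∞, -7, ∞]
  [9, ∞, 8, 0, -2, -1]
  [∞, 7, ∞, 18, 0, 8]
  [∞, ∞, ∞, 16, ∞, 0]
D(2):
  [0, ∞, ∞, ∞, ∞, ∞]
  [12, 0, ∞, ∞, ∞, ∞]
  [∞, ∞, 0, ∞, -7, ∞]
  [9, ∞, 8, 0, -2, -1]
  [19, 7, ∞, 18, 0, 8]
  [∞, ∞, ∞, 16, ∞, 0]
D(3):
  [0, ∞, ∞, ∞, ∞, ∞]
  [12, 0, ∞, ∞, ∞, ∞]
  [∞, ∞, 0, ∞, -7, ∞]
  [9, ∞, 8, 0, -2, -1]
  [19, 7, ∞, 18, 0, 8]
  [∞, ∞, ∞, 16, ∞, 0]
D(4):
  [0, ∞, ∞, ∞, ∞, ∞]
  [12, 0, ∞, ∞, ∞, ∞]
  [∞, ∞, 0, ∞, -7, ∞]
  [9, ∞, 8, 0, -2, -1]
  [19, 7, 26, 18, 0, 8]
  [25, ∞, 24, 16, 14, 0]
D(5):
  [0, ∞, ∞, ∞, ∞, ∞]
  [12, 0, ∞, ∞, ∞, ∞]
  [12, 0, 0, 11, -7, 1]
  [9, 5, 8, 0, -2, -1]
  [19, 7, 26, 18, 0, 8]
  [25, 21, 24, 16, 14, 0]
D(6):
  [0, ∞, ∞, ∞, ∞, ∞]
  [12, 0, ∞, ∞, ∞, ∞]
  [12, 0, 0, 11, -7, 1]
  [9, 5, 8, 0, -2, -1]
  [19, 7, 26, 18, 0, 8]
  [25, 21, 24, 16, 14, 0]
Answer: T* = [[0, ∞, ∞, ∞, ∞, ∞], [12, 0, ∞, ∞, ∞, ∞], [12, 0, 0, 11, -7, 1], [9, 5, 8, 0, -2, -1], [19, 7, 26, 18, 0, 8], [25, 21, 24, 16, 14, 0]]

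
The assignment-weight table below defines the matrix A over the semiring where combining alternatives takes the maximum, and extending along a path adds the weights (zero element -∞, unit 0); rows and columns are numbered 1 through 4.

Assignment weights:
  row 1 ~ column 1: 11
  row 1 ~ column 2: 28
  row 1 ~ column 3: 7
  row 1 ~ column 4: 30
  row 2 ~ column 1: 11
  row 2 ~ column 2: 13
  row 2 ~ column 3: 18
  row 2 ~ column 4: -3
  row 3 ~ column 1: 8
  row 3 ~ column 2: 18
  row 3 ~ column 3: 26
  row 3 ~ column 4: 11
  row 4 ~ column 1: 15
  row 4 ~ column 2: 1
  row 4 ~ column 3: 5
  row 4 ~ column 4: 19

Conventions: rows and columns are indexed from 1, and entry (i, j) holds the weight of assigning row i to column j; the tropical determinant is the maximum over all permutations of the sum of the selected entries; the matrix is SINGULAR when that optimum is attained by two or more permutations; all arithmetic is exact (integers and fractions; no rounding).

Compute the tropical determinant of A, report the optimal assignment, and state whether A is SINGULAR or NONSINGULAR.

σ = (1, 2, 3, 4): 11 + 13 + 26 + 19 = 69
σ = (1, 2, 4, 3): 11 + 13 + 11 + 5 = 40
σ = (1, 3, 2, 4): 11 + 18 + 18 + 19 = 66
σ = (1, 3, 4, 2): 11 + 18 + 11 + 1 = 41
σ = (1, 4, 2, 3): 11 + (-3) + 18 + 5 = 31
σ = (1, 4, 3, 2): 11 + (-3) + 26 + 1 = 35
σ = (2, 1, 3, 4): 28 + 11 + 26 + 19 = 84
σ = (2, 1, 4, 3): 28 + 11 + 11 + 5 = 55
σ = (2, 3, 1, 4): 28 + 18 + 8 + 19 = 73
σ = (2, 3, 4, 1): 28 + 18 + 11 + 15 = 72
σ = (2, 4, 1, 3): 28 + (-3) + 8 + 5 = 38
σ = (2, 4, 3, 1): 28 + (-3) + 26 + 15 = 66
σ = (3, 1, 2, 4): 7 + 11 + 18 + 19 = 55
σ = (3, 1, 4, 2): 7 + 11 + 11 + 1 = 30
σ = (3, 2, 1, 4): 7 + 13 + 8 + 19 = 47
σ = (3, 2, 4, 1): 7 + 13 + 11 + 15 = 46
σ = (3, 4, 1, 2): 7 + (-3) + 8 + 1 = 13
σ = (3, 4, 2, 1): 7 + (-3) + 18 + 15 = 37
σ = (4, 1, 2, 3): 30 + 11 + 18 + 5 = 64
σ = (4, 1, 3, 2): 30 + 11 + 26 + 1 = 68
σ = (4, 2, 1, 3): 30 + 13 + 8 + 5 = 56
σ = (4, 2, 3, 1): 30 + 13 + 26 + 15 = 84
σ = (4, 3, 1, 2): 30 + 18 + 8 + 1 = 57
σ = (4, 3, 2, 1): 30 + 18 + 18 + 15 = 81
Optimal value attained by: σ = (2, 1, 3, 4).
Answer: det⊕(A) = 84; verdict: SINGULAR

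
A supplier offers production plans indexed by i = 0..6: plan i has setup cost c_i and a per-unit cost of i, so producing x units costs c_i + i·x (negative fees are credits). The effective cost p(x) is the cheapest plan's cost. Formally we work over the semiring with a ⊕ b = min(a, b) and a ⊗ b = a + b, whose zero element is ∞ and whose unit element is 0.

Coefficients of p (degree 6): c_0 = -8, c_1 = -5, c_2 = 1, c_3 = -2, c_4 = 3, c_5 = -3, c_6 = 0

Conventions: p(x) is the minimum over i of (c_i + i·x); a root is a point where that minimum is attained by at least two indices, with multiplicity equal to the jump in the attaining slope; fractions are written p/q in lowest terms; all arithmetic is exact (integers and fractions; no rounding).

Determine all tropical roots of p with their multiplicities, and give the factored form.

hull edge (i=0, c=-8) to (i=5, c=-3): slope 1, span 5
hull edge (i=5, c=-3) to (i=6, c=0): slope 3, span 1
Factored form: p(x) = 0 ⊗ (x ⊕ (-3)) ⊗ (x ⊕ (-1)) ⊗ (x ⊕ (-1)) ⊗ (x ⊕ (-1)) ⊗ (x ⊕ (-1)) ⊗ (x ⊕ (-1))
Answer: roots = -3 (mult 1), -1 (mult 5)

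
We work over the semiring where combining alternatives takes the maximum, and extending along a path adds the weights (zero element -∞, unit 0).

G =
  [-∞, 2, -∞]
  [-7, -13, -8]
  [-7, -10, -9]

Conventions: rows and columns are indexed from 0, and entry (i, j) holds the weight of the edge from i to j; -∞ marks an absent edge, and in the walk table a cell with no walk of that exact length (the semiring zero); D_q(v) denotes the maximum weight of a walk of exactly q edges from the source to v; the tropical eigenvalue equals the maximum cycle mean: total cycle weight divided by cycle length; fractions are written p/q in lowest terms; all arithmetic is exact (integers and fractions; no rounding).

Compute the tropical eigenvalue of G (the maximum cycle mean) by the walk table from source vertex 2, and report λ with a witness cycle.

q=0: [-∞, -∞, 0]
q=1: [-7, -10, -9]
q=2: [-16, -5, -18]
q=3: [-12, -14, -13]
Optimal cycle mean attained by: cycle 0->1->0, total 2 + (-7), length 2.
Answer: λ = -5/2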